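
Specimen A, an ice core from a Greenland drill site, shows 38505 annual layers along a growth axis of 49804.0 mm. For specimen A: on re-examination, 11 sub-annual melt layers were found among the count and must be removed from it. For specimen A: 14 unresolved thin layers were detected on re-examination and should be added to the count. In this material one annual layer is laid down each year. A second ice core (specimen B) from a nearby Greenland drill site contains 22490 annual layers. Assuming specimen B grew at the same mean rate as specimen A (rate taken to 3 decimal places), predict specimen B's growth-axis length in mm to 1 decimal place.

Specimen A: after corrections the count is 38505 − 11 + 14 = 38508 annual layers.
A: Extension rate ≈ 49804.0 / 38508 = 1.293 mm per year.
Length of B = 1.293 × 22490 = 29079.6 mm.

29079.6 mm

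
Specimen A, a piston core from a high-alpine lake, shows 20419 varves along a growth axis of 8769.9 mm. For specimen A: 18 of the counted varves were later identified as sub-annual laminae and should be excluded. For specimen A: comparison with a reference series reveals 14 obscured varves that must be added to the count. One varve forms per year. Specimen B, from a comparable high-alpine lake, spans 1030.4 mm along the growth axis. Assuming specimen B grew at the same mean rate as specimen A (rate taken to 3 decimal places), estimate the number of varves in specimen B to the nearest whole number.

2396 varves

Specimen A: after corrections the count is 20419 − 18 + 14 = 20415 varves.
A: Mean rate = 8769.9 mm / 20415 years ≈ 0.430 mm per year.
B spans 1030.4 / 0.430 = 2396.28 years ≈ 2396 varves.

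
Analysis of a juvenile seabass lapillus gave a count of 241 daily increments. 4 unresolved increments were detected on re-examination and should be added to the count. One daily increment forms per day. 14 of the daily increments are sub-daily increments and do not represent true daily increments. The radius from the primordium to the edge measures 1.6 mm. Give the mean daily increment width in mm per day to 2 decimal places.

0.01 mm per day

True daily increment count = 241 − 14 + 4 = 231.
1.6 mm over 231 days gives 1.6 / 231 ≈ 0.01 mm per day.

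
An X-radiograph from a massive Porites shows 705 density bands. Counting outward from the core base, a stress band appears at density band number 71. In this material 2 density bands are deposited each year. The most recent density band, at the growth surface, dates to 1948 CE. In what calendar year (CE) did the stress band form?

705 − 71 = 634 density bands lie beyond the stress band toward the growth surface.
Dividing by 2 density bands per year: 634 / 2 = 317 years.
1948 − 317 = 1631 CE.

1631 CE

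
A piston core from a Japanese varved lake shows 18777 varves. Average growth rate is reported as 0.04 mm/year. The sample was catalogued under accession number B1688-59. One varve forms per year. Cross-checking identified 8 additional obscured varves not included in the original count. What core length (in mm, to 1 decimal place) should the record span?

After corrections the count is 18777 + 8 = 18785 varves.
Length ≈ 0.04 × 18785 = 751.4 mm.

751.4 mm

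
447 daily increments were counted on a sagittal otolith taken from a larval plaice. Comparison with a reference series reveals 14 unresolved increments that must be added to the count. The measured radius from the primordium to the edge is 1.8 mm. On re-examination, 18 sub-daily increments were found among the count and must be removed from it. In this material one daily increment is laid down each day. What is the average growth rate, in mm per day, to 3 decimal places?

0.004 mm per day

After corrections the count is 447 − 18 + 14 = 443 daily increments.
1.8 mm over 443 days gives 1.8 / 443 ≈ 0.004 mm per day.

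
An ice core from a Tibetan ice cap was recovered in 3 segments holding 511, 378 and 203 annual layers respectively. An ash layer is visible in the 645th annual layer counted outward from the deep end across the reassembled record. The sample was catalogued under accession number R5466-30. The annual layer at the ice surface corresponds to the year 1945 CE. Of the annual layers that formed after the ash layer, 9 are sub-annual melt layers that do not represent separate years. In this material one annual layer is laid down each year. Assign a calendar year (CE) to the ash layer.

1507 CE

Total annual layers = 511 + 378 + 203 = 1092.
1092 − 645 = 447 annual layers lie beyond the ash layer toward the ice surface.
Removing the 9 false annual layers leaves 447 − 9 = 438 true annual layers beyond the ash layer.
1945 − 438 = 1507 CE.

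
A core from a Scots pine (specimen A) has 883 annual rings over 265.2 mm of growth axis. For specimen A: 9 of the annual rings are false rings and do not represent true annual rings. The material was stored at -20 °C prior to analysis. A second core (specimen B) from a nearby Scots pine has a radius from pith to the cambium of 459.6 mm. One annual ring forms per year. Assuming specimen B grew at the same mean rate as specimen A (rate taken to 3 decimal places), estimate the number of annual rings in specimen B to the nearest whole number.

Specimen A: correcting the raw count gives 883 − 9 = 874 true annual rings.
A: Extension rate ≈ 265.2 / 874 = 0.303 mm per year.
Specimen B: 459.6 mm / 0.303 mm per year = 1516.83 years ≈ 1517 annual rings.

1517 annual rings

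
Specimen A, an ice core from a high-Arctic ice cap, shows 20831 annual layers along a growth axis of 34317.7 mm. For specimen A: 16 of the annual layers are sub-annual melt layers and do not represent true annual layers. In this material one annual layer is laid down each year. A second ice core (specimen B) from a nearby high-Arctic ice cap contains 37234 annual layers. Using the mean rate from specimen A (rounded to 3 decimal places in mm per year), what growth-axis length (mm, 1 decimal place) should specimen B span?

61398.9 mm

Specimen A: correcting the raw count gives 20831 − 16 = 20815 true annual layers.
A: Extension rate ≈ 34317.7 / 20815 = 1.649 mm per year.
For B, 1.649 mm/year × 37234 years = 61398.9 mm.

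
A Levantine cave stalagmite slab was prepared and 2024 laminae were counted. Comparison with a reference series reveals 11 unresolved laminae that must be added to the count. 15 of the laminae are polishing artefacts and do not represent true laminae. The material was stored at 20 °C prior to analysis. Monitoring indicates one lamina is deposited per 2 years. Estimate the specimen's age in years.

True lamina count = 2024 − 15 + 11 = 2020.
At 2 years per lamina, 2020 × 2 = 4040 years.

4040 years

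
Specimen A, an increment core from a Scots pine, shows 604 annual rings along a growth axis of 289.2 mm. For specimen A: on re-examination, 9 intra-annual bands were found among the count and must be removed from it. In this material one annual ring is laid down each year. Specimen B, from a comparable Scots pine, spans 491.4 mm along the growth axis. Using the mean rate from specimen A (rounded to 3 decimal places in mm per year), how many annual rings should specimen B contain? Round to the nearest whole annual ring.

Specimen A: true annual ring count = 604 − 9 = 595.
A: Extension rate ≈ 289.2 / 595 = 0.486 mm per year.
B spans 491.4 / 0.486 = 1011.11 years ≈ 1011 annual rings.

1011 annual rings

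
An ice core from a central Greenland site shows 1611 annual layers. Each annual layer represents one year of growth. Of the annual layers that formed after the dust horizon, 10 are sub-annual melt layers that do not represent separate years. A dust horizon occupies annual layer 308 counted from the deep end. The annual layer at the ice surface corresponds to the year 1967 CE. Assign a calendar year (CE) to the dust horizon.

1611 − 308 = 1303 annual layers lie beyond the dust horizon toward the ice surface.
1303 − 10 false = 1293 true annual layers after the dust horizon.
The annual layer at the ice surface is 1967 CE, so the dust horizon dates to 1967 − 1293 = 674 CE.

674 CE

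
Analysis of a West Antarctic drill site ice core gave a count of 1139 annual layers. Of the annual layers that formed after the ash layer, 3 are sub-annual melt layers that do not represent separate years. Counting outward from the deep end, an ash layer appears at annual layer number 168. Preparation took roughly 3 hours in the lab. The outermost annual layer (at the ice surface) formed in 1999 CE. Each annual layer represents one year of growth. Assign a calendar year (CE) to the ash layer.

1031 CE

The ash layer sits at annual layer 168 from the deep end, so 1139 − 168 = 971 annual layers formed after it.
971 − 3 false = 968 true annual layers after the ash layer.
1999 − 968 = 1031 CE.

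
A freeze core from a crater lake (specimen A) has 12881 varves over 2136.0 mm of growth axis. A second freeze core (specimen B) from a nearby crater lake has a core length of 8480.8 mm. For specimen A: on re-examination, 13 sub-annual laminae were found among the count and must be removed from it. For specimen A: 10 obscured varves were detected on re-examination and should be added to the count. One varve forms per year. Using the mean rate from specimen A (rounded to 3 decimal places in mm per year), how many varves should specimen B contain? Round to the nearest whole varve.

51089 varves

Specimen A: correcting the raw count gives 12881 − 13 + 10 = 12878 true varves.
A: Extension rate ≈ 2136.0 / 12878 = 0.166 mm/yr.
B spans 8480.8 / 0.166 = 51089.16 years ≈ 51089 varves.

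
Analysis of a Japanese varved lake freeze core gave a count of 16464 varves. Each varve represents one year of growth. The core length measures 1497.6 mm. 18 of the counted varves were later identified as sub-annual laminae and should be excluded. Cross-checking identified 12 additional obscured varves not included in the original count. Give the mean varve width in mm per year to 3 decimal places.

0.091 mm per year

Adjusted count: 16464 − 18 + 12 = 16458 varves.
1497.6 mm over 16458 years gives 1497.6 / 16458 ≈ 0.091 mm per year.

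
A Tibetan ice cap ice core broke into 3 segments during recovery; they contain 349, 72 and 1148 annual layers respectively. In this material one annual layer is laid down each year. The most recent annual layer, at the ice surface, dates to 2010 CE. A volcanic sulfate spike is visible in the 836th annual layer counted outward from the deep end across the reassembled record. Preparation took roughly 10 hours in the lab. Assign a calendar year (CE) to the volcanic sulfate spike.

Total annual layers = 349 + 72 + 1148 = 1569.
1569 − 836 = 733 annual layers lie beyond the volcanic sulfate spike toward the ice surface.
The annual layer at the ice surface is 2010 CE, so the volcanic sulfate spike dates to 2010 − 733 = 1277 CE.

1277 CE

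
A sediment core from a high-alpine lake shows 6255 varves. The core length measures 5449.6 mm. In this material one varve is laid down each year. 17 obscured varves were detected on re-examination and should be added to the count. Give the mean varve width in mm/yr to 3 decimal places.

0.869 mm/yr

Adjusted count: 6255 + 17 = 6272 varves.
Extension rate ≈ 5449.6 / 6272 = 0.869 mm/yr.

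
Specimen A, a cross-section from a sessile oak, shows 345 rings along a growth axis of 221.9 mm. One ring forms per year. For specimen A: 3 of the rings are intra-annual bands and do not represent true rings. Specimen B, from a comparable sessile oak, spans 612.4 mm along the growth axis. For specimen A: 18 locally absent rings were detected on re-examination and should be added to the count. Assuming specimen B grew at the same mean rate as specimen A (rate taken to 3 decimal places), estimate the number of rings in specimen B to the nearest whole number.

994 rings

Specimen A: correcting the raw count gives 345 − 3 + 18 = 360 true rings.
A: Extension rate ≈ 221.9 / 360 = 0.616 mm/year.
B spans 612.4 / 0.616 = 994.16 years ≈ 994 rings.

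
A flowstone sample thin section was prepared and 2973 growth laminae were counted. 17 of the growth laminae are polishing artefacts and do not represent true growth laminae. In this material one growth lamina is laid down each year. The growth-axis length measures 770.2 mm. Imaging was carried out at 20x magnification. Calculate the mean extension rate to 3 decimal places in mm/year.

True growth lamina count = 2973 − 17 = 2956.
770.2 mm over 2956 years gives 770.2 / 2956 ≈ 0.261 mm/year.

0.261 mm/year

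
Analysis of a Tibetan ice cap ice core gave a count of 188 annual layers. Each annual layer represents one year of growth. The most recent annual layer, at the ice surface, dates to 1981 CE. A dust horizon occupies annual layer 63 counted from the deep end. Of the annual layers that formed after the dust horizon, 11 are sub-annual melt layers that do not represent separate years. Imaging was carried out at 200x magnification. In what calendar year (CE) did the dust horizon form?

1867 CE

Between annual layer 63 and the ice surface there are 188 − 63 = 125 annual layers.
Excluding 11 false annual layers: 125 − 11 = 114.
Counting back 114 years from 1981 CE places the dust horizon in 1981 − 114 = 1867 CE.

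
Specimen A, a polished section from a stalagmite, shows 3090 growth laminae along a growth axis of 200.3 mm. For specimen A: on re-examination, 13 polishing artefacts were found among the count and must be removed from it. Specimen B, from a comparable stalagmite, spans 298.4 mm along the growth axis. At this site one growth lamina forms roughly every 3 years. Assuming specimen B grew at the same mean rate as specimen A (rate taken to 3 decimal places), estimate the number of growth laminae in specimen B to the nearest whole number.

Specimen A: true growth lamina count = 3090 − 13 = 3077.
Specimen A: multiplying by 3 years per growth lamina: 3077 × 3 = 9231 years.
A: 200.3 mm over 9231 years gives 200.3 / 9231 ≈ 0.022 mm/year.
Specimen B: 298.4 mm / 0.022 mm per year = 13563.64 years; at 3 years per growth lamina that is 13563.64 / 3 ≈ 4521 growth laminae.

4521 growth laminae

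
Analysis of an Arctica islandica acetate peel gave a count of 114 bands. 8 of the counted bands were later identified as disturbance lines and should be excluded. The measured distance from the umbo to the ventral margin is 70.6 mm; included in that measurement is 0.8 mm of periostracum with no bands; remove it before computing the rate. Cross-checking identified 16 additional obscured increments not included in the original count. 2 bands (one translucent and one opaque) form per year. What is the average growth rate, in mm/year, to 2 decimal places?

1.14 mm/year

True band count = 114 − 8 + 16 = 122.
122 bands at 2 per year is 122 / 2 = 61 years.
Removing the 0.8 mm offcut leaves 70.6 − 0.8 = 69.8 mm.
Mean rate = 69.8 mm / 61 years ≈ 1.14 mm/year.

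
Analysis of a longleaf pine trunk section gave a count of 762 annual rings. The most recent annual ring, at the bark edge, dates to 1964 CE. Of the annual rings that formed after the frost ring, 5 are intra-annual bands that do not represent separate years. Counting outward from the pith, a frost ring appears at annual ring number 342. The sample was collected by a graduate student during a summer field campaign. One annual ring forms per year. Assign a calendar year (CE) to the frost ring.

1549 CE

The frost ring sits at annual ring 342 from the pith, so 762 − 342 = 420 annual rings formed after it.
Removing the 5 false annual rings leaves 420 − 5 = 415 true annual rings beyond the frost ring.
1964 − 415 = 1549 CE.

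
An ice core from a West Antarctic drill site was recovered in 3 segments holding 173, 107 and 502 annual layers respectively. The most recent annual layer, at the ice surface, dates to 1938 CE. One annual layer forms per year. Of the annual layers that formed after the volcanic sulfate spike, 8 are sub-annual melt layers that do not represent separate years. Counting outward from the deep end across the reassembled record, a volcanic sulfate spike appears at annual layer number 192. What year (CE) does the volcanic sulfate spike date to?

1356 CE

Total annual layers = 173 + 107 + 502 = 782.
782 − 192 = 590 annual layers lie beyond the volcanic sulfate spike toward the ice surface.
Removing the 8 false annual layers leaves 590 − 8 = 582 true annual layers beyond the volcanic sulfate spike.
1938 − 582 = 1356 CE.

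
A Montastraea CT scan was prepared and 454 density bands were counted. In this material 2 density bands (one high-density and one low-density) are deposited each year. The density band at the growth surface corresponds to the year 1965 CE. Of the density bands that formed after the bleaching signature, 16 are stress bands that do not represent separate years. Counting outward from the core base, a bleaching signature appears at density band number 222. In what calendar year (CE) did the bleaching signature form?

1857 CE

454 − 222 = 232 density bands lie beyond the bleaching signature toward the growth surface.
232 − 16 false = 216 true density bands after the bleaching signature.
216 density bands at 2 per year is 216 / 2 = 108 years.
The density band at the growth surface is 1965 CE, so the bleaching signature dates to 1965 − 108 = 1857 CE.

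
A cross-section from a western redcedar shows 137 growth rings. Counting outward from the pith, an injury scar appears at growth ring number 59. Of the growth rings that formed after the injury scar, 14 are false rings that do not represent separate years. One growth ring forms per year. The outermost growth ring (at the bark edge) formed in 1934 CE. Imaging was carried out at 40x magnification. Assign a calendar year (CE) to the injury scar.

1870 CE

The injury scar sits at growth ring 59 from the pith, so 137 − 59 = 78 growth rings formed after it.
Removing the 14 false growth rings leaves 78 − 14 = 64 true growth rings beyond the injury scar.
Counting back 64 years from 1934 CE places the injury scar in 1934 − 64 = 1870 CE.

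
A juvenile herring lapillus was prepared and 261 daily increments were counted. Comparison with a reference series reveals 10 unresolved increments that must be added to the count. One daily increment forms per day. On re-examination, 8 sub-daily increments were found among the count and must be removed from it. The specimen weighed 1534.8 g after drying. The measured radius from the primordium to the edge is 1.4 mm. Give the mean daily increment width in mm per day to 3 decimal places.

After corrections the count is 261 − 8 + 10 = 263 daily increments.
1.4 mm over 263 days gives 1.4 / 263 ≈ 0.005 mm per day.

0.005 mm per day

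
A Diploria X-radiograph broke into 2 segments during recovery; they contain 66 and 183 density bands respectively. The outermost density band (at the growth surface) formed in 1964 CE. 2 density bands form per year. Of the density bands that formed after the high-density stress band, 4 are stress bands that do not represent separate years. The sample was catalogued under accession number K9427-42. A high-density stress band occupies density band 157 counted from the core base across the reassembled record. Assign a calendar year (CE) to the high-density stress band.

1920 CE

Total density bands = 66 + 183 = 249.
249 − 157 = 92 density bands lie beyond the high-density stress band toward the growth surface.
Removing the 4 false density bands leaves 92 − 4 = 88 true density bands beyond the high-density stress band.
Dividing by 2 density bands per year: 88 / 2 = 44 years.
The density band at the growth surface is 1964 CE, so the high-density stress band dates to 1964 − 44 = 1920 CE.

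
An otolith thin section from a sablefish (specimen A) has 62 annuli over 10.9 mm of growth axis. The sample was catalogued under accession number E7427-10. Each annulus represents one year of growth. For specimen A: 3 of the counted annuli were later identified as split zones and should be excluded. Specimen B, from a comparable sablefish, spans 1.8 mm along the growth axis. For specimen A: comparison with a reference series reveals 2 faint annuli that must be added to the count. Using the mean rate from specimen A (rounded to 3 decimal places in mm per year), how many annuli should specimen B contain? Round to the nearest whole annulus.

Specimen A: after corrections the count is 62 − 3 + 2 = 61 annuli.
A: Mean rate = 10.9 mm / 61 years ≈ 0.179 mm/yr.
Specimen B: 1.8 mm / 0.179 mm per year = 10.06 years ≈ 10 annuli.

10 annuli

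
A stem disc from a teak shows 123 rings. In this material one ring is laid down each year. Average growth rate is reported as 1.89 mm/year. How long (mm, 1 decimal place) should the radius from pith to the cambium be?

232.5 mm

123 years of growth are recorded.
Length ≈ 1.89 × 123 = 232.5 mm.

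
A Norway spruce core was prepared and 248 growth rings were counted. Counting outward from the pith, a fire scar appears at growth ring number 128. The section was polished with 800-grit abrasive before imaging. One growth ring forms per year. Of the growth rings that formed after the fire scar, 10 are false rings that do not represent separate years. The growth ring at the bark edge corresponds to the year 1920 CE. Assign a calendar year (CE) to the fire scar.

Between growth ring 128 and the bark edge there are 248 − 128 = 120 growth rings.
120 − 10 false = 110 true growth rings after the fire scar.
Counting back 110 years from 1920 CE places the fire scar in 1920 − 110 = 1810 CE.

1810 CE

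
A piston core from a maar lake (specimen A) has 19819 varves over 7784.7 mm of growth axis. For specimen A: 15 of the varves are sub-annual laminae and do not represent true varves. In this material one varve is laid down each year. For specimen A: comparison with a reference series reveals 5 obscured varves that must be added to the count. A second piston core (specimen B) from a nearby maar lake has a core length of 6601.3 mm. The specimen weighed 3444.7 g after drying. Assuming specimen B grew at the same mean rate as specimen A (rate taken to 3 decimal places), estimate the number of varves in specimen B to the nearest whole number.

Specimen A: correcting the raw count gives 19819 − 15 + 5 = 19809 true varves.
A: 7784.7 mm over 19809 years gives 7784.7 / 19809 ≈ 0.393 mm/yr.
B spans 6601.3 / 0.393 = 16797.20 years ≈ 16797 varves.

16797 varves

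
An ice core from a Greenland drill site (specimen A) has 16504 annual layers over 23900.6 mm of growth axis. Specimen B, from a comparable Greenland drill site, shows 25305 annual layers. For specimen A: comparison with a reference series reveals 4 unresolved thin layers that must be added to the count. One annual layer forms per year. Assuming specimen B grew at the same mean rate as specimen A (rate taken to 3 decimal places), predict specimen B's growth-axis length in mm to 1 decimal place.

Specimen A: correcting the raw count gives 16504 + 4 = 16508 true annual layers.
A: Mean rate = 23900.6 mm / 16508 years ≈ 1.448 mm per year.
Length of B = 1.448 × 25305 = 36641.6 mm.

36641.6 mm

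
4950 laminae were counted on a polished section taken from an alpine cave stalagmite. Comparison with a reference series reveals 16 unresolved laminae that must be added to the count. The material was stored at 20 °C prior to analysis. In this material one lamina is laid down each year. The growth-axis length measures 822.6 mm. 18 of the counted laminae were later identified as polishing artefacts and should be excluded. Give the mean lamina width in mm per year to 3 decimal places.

0.166 mm per year

Correcting the raw count gives 4950 − 18 + 16 = 4948 true laminae.
822.6 mm over 4948 years gives 822.6 / 4948 ≈ 0.166 mm per year.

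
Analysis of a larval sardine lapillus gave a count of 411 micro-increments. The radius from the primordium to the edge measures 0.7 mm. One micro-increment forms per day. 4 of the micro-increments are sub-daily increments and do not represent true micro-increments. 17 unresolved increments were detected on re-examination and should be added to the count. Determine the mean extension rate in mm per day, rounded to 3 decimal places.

True micro-increment count = 411 − 4 + 17 = 424.
0.7 mm over 424 days gives 0.7 / 424 ≈ 0.002 mm per day.

0.002 mm per day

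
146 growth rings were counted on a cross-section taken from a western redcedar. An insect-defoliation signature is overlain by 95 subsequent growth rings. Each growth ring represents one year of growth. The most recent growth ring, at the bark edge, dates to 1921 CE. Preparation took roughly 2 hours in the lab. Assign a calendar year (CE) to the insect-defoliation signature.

1826 CE

There are 95 growth rings younger than the insect-defoliation signature.
1921 − 95 = 1826 CE.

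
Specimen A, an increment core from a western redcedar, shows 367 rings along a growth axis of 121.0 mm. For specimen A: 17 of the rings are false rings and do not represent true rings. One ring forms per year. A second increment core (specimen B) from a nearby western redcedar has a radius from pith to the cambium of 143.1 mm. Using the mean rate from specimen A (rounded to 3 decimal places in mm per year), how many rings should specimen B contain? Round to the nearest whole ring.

Specimen A: adjusted count: 367 − 17 = 350 rings.
A: Mean rate = 121.0 mm / 350 years ≈ 0.346 mm/yr.
For B, 143.1 / 0.346 = 413.58 years ≈ 414 rings.

414 rings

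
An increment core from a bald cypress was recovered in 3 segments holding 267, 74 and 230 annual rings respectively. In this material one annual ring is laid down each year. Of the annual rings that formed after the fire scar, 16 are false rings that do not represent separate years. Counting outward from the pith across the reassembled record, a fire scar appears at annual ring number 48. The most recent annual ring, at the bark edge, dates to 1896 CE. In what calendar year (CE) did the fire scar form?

Total annual rings = 267 + 74 + 230 = 571.
The fire scar sits at annual ring 48 from the pith, so 571 − 48 = 523 annual rings formed after it.
Removing the 16 false annual rings leaves 523 − 16 = 507 true annual rings beyond the fire scar.
Counting back 507 years from 1896 CE places the fire scar in 1896 − 507 = 1389 CE.

1389 CE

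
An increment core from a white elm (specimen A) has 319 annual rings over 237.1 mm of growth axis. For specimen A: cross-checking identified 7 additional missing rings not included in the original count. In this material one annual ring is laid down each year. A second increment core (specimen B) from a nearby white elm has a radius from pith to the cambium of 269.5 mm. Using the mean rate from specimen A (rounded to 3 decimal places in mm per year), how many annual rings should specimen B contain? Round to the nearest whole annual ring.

371 annual rings

Specimen A: correcting the raw count gives 319 + 7 = 326 true annual rings.
A: Extension rate ≈ 237.1 / 326 = 0.727 mm per year.
For B, 269.5 / 0.727 = 370.70 years ≈ 371 annual rings.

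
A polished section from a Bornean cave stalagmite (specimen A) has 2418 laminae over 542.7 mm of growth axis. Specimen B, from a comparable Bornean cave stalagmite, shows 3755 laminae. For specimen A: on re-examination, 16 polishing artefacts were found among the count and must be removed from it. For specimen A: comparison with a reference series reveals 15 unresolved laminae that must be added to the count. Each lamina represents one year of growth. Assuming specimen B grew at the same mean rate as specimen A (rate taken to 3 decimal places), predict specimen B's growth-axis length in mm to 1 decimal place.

Specimen A: true lamina count = 2418 − 16 + 15 = 2417.
A: Extension rate ≈ 542.7 / 2417 = 0.225 mm/yr.
B's length ≈ 0.225 × 3755 = 844.9 mm.

844.9 mm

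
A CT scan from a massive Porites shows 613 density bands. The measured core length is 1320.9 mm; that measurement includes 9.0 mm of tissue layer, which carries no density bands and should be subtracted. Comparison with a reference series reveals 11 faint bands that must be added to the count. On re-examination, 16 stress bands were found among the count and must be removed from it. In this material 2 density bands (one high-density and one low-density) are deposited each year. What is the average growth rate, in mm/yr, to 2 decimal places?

4.32 mm/yr

True density band count = 613 − 16 + 11 = 608.
Dividing by 2 density bands per year: 608 / 2 = 304 years.
Net length = 1320.9 − 9.0 = 1311.9 mm.
Extension rate ≈ 1311.9 / 304 = 4.32 mm/yr.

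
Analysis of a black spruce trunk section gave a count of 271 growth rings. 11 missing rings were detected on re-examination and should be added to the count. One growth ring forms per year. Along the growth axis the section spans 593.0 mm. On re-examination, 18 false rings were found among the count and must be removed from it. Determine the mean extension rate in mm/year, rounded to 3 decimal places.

After corrections the count is 271 − 18 + 11 = 264 growth rings.
Extension rate ≈ 593.0 / 264 = 2.246 mm/year.

2.246 mm/year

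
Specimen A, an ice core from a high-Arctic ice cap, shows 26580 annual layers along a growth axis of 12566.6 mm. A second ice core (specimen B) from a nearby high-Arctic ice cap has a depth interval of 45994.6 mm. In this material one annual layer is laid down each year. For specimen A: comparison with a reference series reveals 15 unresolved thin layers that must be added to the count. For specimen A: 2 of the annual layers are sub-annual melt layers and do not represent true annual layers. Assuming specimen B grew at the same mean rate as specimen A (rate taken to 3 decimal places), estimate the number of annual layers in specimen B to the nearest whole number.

Specimen A: after corrections the count is 26580 − 2 + 15 = 26593 annual layers.
A: Mean rate = 12566.6 mm / 26593 years ≈ 0.473 mm/year.
For B, 45994.6 / 0.473 = 97240.17 years ≈ 97240 annual layers.

97240 annual layers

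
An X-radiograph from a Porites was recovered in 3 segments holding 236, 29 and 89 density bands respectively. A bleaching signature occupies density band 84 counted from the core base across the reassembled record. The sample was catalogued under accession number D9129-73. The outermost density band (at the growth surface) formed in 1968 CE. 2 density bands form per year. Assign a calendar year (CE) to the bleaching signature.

1833 CE

Total density bands = 236 + 29 + 89 = 354.
Between density band 84 and the growth surface there are 354 − 84 = 270 density bands.
270 density bands at 2 per year is 270 / 2 = 135 years.
Counting back 135 years from 1968 CE places the bleaching signature in 1968 − 135 = 1833 CE.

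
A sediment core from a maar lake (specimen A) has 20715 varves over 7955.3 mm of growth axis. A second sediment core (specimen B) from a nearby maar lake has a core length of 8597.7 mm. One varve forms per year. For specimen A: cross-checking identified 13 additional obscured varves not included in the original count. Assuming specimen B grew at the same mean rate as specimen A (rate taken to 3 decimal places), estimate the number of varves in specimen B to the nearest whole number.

22390 varves

Specimen A: correcting the raw count gives 20715 + 13 = 20728 true varves.
A: 7955.3 mm over 20728 years gives 7955.3 / 20728 ≈ 0.384 mm/yr.
B spans 8597.7 / 0.384 = 22389.84 years ≈ 22390 varves.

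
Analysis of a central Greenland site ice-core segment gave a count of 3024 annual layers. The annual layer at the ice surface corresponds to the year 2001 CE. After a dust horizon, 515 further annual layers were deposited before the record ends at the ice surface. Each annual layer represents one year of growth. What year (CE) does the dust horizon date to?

1486 CE

There are 515 annual layers younger than the dust horizon.
2001 − 515 = 1486 CE.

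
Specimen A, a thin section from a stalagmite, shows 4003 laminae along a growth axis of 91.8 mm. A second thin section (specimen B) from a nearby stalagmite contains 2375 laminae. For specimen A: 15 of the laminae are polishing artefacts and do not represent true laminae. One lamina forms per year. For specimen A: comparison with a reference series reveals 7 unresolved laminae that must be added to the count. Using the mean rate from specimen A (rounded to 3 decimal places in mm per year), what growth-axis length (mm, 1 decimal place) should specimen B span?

54.6 mm

Specimen A: true lamina count = 4003 − 15 + 7 = 3995.
A: Extension rate ≈ 91.8 / 3995 = 0.023 mm/year.
B's length ≈ 0.023 × 2375 = 54.6 mm.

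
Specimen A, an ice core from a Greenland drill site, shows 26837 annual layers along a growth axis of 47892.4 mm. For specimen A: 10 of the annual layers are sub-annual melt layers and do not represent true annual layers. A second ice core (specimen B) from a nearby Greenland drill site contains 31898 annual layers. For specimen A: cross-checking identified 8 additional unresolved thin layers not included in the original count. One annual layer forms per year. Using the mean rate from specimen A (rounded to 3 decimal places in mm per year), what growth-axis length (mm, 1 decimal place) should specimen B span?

56937.9 mm

Specimen A: correcting the raw count gives 26837 − 10 + 8 = 26835 true annual layers.
A: Mean rate = 47892.4 mm / 26835 years ≈ 1.785 mm/yr.
Length of B = 1.785 × 31898 = 56937.9 mm.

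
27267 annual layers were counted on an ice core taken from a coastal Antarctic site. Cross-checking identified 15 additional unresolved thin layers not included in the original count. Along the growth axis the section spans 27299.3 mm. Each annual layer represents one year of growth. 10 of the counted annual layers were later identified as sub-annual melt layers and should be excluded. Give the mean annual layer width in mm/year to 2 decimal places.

After corrections the count is 27267 − 10 + 15 = 27272 annual layers.
Extension rate ≈ 27299.3 / 27272 = 1.00 mm/year.

1.00 mm/year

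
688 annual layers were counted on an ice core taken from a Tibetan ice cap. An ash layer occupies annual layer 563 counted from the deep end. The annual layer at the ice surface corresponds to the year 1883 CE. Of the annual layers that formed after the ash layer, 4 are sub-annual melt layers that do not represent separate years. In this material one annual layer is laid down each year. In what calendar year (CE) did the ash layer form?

Between annual layer 563 and the ice surface there are 688 − 563 = 125 annual layers.
Excluding 4 false annual layers: 125 − 4 = 121.
Counting back 121 years from 1883 CE places the ash layer in 1883 − 121 = 1762 CE.

1762 CE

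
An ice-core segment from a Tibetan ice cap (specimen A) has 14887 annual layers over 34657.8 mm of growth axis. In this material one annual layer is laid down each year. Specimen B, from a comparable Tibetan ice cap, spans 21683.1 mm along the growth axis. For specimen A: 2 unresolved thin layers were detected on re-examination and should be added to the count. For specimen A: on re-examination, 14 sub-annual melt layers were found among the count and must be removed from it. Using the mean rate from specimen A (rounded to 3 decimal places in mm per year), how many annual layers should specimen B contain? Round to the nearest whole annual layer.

Specimen A: after corrections the count is 14887 − 14 + 2 = 14875 annual layers.
A: 34657.8 mm over 14875 years gives 34657.8 / 14875 ≈ 2.330 mm/year.
For B, 21683.1 / 2.330 = 9306.05 years ≈ 9306 annual layers.

9306 annual layers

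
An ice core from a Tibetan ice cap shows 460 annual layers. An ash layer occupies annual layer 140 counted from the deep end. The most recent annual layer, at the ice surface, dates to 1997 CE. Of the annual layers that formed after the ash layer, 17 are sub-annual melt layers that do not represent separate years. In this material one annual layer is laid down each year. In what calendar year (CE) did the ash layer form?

460 − 140 = 320 annual layers lie beyond the ash layer toward the ice surface.
Removing the 17 false annual layers leaves 320 − 17 = 303 true annual layers beyond the ash layer.
1997 − 303 = 1694 CE.

1694 CE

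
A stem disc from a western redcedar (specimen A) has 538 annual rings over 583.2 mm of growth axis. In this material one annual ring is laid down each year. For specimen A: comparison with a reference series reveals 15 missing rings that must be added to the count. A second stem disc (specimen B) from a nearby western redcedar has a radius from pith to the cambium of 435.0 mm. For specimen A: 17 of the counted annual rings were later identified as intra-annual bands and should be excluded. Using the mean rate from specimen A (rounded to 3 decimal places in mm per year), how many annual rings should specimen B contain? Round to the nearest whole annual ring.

400 annual rings

Specimen A: true annual ring count = 538 − 17 + 15 = 536.
A: Mean rate = 583.2 mm / 536 years ≈ 1.088 mm per year.
For B, 435.0 / 1.088 = 399.82 years ≈ 400 annual rings.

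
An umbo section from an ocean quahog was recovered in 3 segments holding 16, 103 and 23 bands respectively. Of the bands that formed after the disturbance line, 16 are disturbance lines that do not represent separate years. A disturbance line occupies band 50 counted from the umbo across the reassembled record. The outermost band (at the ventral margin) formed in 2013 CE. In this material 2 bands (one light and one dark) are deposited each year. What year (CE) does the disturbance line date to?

Total bands = 16 + 103 + 23 = 142.
142 − 50 = 92 bands lie beyond the disturbance line toward the ventral margin.
92 − 16 false = 76 true bands after the disturbance line.
With 2 bands per year, 76 / 2 = 38 years.
2013 − 38 = 1975 CE.

1975 CE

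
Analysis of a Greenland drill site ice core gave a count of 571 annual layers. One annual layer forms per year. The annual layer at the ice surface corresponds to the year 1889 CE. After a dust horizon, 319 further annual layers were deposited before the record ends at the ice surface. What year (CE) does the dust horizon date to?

1570 CE

319 annual layers post-date the dust horizon.
Counting back 319 years from 1889 CE places the dust horizon in 1889 − 319 = 1570 CE.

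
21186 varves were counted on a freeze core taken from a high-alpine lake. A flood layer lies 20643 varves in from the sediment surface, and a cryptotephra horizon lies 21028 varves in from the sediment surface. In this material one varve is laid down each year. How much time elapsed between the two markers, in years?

385 yr

21028 − 20643 = 385 varves lie between the two events.
One varve per year makes the interval 385 years.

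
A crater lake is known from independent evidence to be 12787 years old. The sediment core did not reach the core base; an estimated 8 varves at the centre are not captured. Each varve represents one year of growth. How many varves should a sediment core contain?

12779 varves

Expected varves over 12787 years: 12787.
Less the 8 uncaptured varves: 12787 − 8 = 12779.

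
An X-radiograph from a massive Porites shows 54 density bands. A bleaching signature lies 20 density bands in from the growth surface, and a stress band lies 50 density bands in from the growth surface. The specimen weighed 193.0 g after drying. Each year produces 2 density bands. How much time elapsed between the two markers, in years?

50 − 20 = 30 density bands lie between the two events.
Dividing by 2 density bands per year: 30 / 2 = 15 years.

15 years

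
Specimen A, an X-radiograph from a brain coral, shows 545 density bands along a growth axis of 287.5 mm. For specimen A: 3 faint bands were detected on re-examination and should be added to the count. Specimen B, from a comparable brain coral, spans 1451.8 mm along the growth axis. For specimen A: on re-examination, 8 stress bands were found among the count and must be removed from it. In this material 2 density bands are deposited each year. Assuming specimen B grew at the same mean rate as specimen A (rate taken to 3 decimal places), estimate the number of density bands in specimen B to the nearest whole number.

2726 density bands

Specimen A: after corrections the count is 545 − 8 + 3 = 540 density bands.
Specimen A: 540 density bands at 2 per year is 540 / 2 = 270 years.
A: 287.5 mm over 270 years gives 287.5 / 270 ≈ 1.065 mm/year.
Specimen B: 1451.8 mm / 1.065 mm per year = 1363.19 years; at 2 density bands per year that is 1363.19 × 2 ≈ 2726 density bands.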